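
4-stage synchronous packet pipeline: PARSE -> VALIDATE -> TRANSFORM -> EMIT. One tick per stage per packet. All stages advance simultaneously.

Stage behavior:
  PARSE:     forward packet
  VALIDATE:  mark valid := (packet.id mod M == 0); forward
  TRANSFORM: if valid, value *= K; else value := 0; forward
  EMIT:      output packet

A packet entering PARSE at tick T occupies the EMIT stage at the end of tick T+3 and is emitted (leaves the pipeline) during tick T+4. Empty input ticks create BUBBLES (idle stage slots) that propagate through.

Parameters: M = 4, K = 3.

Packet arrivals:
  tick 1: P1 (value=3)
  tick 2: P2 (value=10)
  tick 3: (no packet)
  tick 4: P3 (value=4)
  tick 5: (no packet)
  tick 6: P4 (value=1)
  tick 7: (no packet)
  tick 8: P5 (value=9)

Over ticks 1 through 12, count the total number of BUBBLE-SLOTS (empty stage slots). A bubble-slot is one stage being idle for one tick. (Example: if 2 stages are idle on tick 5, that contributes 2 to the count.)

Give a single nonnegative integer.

Tick 1: [PARSE:P1(v=3,ok=F), VALIDATE:-, TRANSFORM:-, EMIT:-] out:-; bubbles=3
Tick 2: [PARSE:P2(v=10,ok=F), VALIDATE:P1(v=3,ok=F), TRANSFORM:-, EMIT:-] out:-; bubbles=2
Tick 3: [PARSE:-, VALIDATE:P2(v=10,ok=F), TRANSFORM:P1(v=0,ok=F), EMIT:-] out:-; bubbles=2
Tick 4: [PARSE:P3(v=4,ok=F), VALIDATE:-, TRANSFORM:P2(v=0,ok=F), EMIT:P1(v=0,ok=F)] out:-; bubbles=1
Tick 5: [PARSE:-, VALIDATE:P3(v=4,ok=F), TRANSFORM:-, EMIT:P2(v=0,ok=F)] out:P1(v=0); bubbles=2
Tick 6: [PARSE:P4(v=1,ok=F), VALIDATE:-, TRANSFORM:P3(v=0,ok=F), EMIT:-] out:P2(v=0); bubbles=2
Tick 7: [PARSE:-, VALIDATE:P4(v=1,ok=T), TRANSFORM:-, EMIT:P3(v=0,ok=F)] out:-; bubbles=2
Tick 8: [PARSE:P5(v=9,ok=F), VALIDATE:-, TRANSFORM:P4(v=3,ok=T), EMIT:-] out:P3(v=0); bubbles=2
Tick 9: [PARSE:-, VALIDATE:P5(v=9,ok=F), TRANSFORM:-, EMIT:P4(v=3,ok=T)] out:-; bubbles=2
Tick 10: [PARSE:-, VALIDATE:-, TRANSFORM:P5(v=0,ok=F), EMIT:-] out:P4(v=3); bubbles=3
Tick 11: [PARSE:-, VALIDATE:-, TRANSFORM:-, EMIT:P5(v=0,ok=F)] out:-; bubbles=3
Tick 12: [PARSE:-, VALIDATE:-, TRANSFORM:-, EMIT:-] out:P5(v=0); bubbles=4
Total bubble-slots: 28

Answer: 28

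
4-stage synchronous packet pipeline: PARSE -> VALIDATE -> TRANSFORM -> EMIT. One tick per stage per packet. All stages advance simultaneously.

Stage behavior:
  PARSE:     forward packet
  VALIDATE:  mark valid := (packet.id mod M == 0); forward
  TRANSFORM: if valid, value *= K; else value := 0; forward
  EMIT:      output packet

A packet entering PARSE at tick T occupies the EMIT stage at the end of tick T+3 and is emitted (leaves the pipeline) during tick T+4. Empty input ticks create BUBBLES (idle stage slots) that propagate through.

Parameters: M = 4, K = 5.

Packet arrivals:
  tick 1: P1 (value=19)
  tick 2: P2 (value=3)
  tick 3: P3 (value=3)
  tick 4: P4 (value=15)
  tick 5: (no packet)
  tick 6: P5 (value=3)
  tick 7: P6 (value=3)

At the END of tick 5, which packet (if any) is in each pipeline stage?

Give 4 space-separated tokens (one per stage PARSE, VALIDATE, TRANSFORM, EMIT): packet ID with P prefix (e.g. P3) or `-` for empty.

Answer: - P4 P3 P2

Derivation:
Tick 1: [PARSE:P1(v=19,ok=F), VALIDATE:-, TRANSFORM:-, EMIT:-] out:-; in:P1
Tick 2: [PARSE:P2(v=3,ok=F), VALIDATE:P1(v=19,ok=F), TRANSFORM:-, EMIT:-] out:-; in:P2
Tick 3: [PARSE:P3(v=3,ok=F), VALIDATE:P2(v=3,ok=F), TRANSFORM:P1(v=0,ok=F), EMIT:-] out:-; in:P3
Tick 4: [PARSE:P4(v=15,ok=F), VALIDATE:P3(v=3,ok=F), TRANSFORM:P2(v=0,ok=F), EMIT:P1(v=0,ok=F)] out:-; in:P4
Tick 5: [PARSE:-, VALIDATE:P4(v=15,ok=T), TRANSFORM:P3(v=0,ok=F), EMIT:P2(v=0,ok=F)] out:P1(v=0); in:-
At end of tick 5: ['-', 'P4', 'P3', 'P2']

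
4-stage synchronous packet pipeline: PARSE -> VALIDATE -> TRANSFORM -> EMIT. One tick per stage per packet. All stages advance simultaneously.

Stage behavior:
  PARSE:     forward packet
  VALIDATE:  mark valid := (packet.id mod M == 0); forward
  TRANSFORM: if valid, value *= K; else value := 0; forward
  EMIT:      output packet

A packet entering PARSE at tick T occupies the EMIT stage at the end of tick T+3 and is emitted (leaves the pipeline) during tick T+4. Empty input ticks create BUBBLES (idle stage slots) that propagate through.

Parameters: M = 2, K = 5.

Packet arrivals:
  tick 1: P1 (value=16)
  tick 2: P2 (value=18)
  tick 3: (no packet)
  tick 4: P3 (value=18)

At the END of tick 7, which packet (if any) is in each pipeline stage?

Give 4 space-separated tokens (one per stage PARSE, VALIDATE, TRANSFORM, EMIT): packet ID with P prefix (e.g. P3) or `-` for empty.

Tick 1: [PARSE:P1(v=16,ok=F), VALIDATE:-, TRANSFORM:-, EMIT:-] out:-; in:P1
Tick 2: [PARSE:P2(v=18,ok=F), VALIDATE:P1(v=16,ok=F), TRANSFORM:-, EMIT:-] out:-; in:P2
Tick 3: [PARSE:-, VALIDATE:P2(v=18,ok=T), TRANSFORM:P1(v=0,ok=F), EMIT:-] out:-; in:-
Tick 4: [PARSE:P3(v=18,ok=F), VALIDATE:-, TRANSFORM:P2(v=90,ok=T), EMIT:P1(v=0,ok=F)] out:-; in:P3
Tick 5: [PARSE:-, VALIDATE:P3(v=18,ok=F), TRANSFORM:-, EMIT:P2(v=90,ok=T)] out:P1(v=0); in:-
Tick 6: [PARSE:-, VALIDATE:-, TRANSFORM:P3(v=0,ok=F), EMIT:-] out:P2(v=90); in:-
Tick 7: [PARSE:-, VALIDATE:-, TRANSFORM:-, EMIT:P3(v=0,ok=F)] out:-; in:-
At end of tick 7: ['-', '-', '-', 'P3']

Answer: - - - P3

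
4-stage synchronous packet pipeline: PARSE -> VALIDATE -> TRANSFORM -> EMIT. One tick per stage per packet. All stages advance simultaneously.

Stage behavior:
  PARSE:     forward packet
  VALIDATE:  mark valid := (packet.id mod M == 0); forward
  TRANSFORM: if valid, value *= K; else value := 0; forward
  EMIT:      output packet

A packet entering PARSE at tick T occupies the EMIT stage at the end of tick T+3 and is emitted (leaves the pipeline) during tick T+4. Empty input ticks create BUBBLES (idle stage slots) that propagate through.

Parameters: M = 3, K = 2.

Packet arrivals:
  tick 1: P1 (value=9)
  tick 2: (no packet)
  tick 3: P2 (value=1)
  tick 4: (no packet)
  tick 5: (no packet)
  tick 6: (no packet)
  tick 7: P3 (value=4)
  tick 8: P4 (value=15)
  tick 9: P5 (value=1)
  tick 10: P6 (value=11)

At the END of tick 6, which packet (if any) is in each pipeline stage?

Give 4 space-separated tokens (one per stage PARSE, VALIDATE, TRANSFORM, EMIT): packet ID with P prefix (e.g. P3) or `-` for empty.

Answer: - - - P2

Derivation:
Tick 1: [PARSE:P1(v=9,ok=F), VALIDATE:-, TRANSFORM:-, EMIT:-] out:-; in:P1
Tick 2: [PARSE:-, VALIDATE:P1(v=9,ok=F), TRANSFORM:-, EMIT:-] out:-; in:-
Tick 3: [PARSE:P2(v=1,ok=F), VALIDATE:-, TRANSFORM:P1(v=0,ok=F), EMIT:-] out:-; in:P2
Tick 4: [PARSE:-, VALIDATE:P2(v=1,ok=F), TRANSFORM:-, EMIT:P1(v=0,ok=F)] out:-; in:-
Tick 5: [PARSE:-, VALIDATE:-, TRANSFORM:P2(v=0,ok=F), EMIT:-] out:P1(v=0); in:-
Tick 6: [PARSE:-, VALIDATE:-, TRANSFORM:-, EMIT:P2(v=0,ok=F)] out:-; in:-
At end of tick 6: ['-', '-', '-', 'P2']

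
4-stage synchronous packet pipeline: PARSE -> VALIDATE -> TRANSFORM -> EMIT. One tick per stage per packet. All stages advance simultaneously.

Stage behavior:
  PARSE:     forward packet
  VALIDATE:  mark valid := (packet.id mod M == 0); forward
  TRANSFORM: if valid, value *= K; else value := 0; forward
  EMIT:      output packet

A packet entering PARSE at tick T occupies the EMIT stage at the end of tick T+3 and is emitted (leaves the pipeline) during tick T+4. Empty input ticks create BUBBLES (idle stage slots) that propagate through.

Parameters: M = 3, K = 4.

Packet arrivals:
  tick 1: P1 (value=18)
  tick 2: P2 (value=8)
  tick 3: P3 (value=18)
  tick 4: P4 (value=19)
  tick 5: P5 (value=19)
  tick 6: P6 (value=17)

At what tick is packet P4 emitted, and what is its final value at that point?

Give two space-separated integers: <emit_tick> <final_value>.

Answer: 8 0

Derivation:
Tick 1: [PARSE:P1(v=18,ok=F), VALIDATE:-, TRANSFORM:-, EMIT:-] out:-; in:P1
Tick 2: [PARSE:P2(v=8,ok=F), VALIDATE:P1(v=18,ok=F), TRANSFORM:-, EMIT:-] out:-; in:P2
Tick 3: [PARSE:P3(v=18,ok=F), VALIDATE:P2(v=8,ok=F), TRANSFORM:P1(v=0,ok=F), EMIT:-] out:-; in:P3
Tick 4: [PARSE:P4(v=19,ok=F), VALIDATE:P3(v=18,ok=T), TRANSFORM:P2(v=0,ok=F), EMIT:P1(v=0,ok=F)] out:-; in:P4
Tick 5: [PARSE:P5(v=19,ok=F), VALIDATE:P4(v=19,ok=F), TRANSFORM:P3(v=72,ok=T), EMIT:P2(v=0,ok=F)] out:P1(v=0); in:P5
Tick 6: [PARSE:P6(v=17,ok=F), VALIDATE:P5(v=19,ok=F), TRANSFORM:P4(v=0,ok=F), EMIT:P3(v=72,ok=T)] out:P2(v=0); in:P6
Tick 7: [PARSE:-, VALIDATE:P6(v=17,ok=T), TRANSFORM:P5(v=0,ok=F), EMIT:P4(v=0,ok=F)] out:P3(v=72); in:-
Tick 8: [PARSE:-, VALIDATE:-, TRANSFORM:P6(v=68,ok=T), EMIT:P5(v=0,ok=F)] out:P4(v=0); in:-
Tick 9: [PARSE:-, VALIDATE:-, TRANSFORM:-, EMIT:P6(v=68,ok=T)] out:P5(v=0); in:-
Tick 10: [PARSE:-, VALIDATE:-, TRANSFORM:-, EMIT:-] out:P6(v=68); in:-
P4: arrives tick 4, valid=False (id=4, id%3=1), emit tick 8, final value 0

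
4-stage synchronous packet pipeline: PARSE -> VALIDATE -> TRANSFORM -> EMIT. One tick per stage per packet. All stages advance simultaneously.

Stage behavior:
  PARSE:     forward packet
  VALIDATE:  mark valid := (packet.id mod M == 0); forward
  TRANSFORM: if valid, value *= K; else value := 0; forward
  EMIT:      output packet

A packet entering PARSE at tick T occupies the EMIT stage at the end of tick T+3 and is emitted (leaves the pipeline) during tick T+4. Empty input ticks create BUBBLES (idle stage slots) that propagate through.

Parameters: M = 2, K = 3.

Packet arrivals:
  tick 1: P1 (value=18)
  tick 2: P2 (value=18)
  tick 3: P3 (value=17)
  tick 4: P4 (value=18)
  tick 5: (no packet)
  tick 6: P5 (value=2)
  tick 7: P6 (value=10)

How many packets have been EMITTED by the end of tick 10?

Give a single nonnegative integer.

Tick 1: [PARSE:P1(v=18,ok=F), VALIDATE:-, TRANSFORM:-, EMIT:-] out:-; in:P1
Tick 2: [PARSE:P2(v=18,ok=F), VALIDATE:P1(v=18,ok=F), TRANSFORM:-, EMIT:-] out:-; in:P2
Tick 3: [PARSE:P3(v=17,ok=F), VALIDATE:P2(v=18,ok=T), TRANSFORM:P1(v=0,ok=F), EMIT:-] out:-; in:P3
Tick 4: [PARSE:P4(v=18,ok=F), VALIDATE:P3(v=17,ok=F), TRANSFORM:P2(v=54,ok=T), EMIT:P1(v=0,ok=F)] out:-; in:P4
Tick 5: [PARSE:-, VALIDATE:P4(v=18,ok=T), TRANSFORM:P3(v=0,ok=F), EMIT:P2(v=54,ok=T)] out:P1(v=0); in:-
Tick 6: [PARSE:P5(v=2,ok=F), VALIDATE:-, TRANSFORM:P4(v=54,ok=T), EMIT:P3(v=0,ok=F)] out:P2(v=54); in:P5
Tick 7: [PARSE:P6(v=10,ok=F), VALIDATE:P5(v=2,ok=F), TRANSFORM:-, EMIT:P4(v=54,ok=T)] out:P3(v=0); in:P6
Tick 8: [PARSE:-, VALIDATE:P6(v=10,ok=T), TRANSFORM:P5(v=0,ok=F), EMIT:-] out:P4(v=54); in:-
Tick 9: [PARSE:-, VALIDATE:-, TRANSFORM:P6(v=30,ok=T), EMIT:P5(v=0,ok=F)] out:-; in:-
Tick 10: [PARSE:-, VALIDATE:-, TRANSFORM:-, EMIT:P6(v=30,ok=T)] out:P5(v=0); in:-
Emitted by tick 10: ['P1', 'P2', 'P3', 'P4', 'P5']

Answer: 5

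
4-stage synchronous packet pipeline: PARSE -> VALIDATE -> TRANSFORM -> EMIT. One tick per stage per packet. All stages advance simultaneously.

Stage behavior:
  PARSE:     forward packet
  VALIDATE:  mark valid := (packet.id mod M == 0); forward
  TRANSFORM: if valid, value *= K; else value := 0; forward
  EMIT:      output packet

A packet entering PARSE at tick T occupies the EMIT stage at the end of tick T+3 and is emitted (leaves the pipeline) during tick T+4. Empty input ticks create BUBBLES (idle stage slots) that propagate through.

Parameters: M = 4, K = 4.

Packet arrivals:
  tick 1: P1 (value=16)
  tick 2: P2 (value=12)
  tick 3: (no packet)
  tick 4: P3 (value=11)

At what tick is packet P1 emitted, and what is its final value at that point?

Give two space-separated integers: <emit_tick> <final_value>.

Answer: 5 0

Derivation:
Tick 1: [PARSE:P1(v=16,ok=F), VALIDATE:-, TRANSFORM:-, EMIT:-] out:-; in:P1
Tick 2: [PARSE:P2(v=12,ok=F), VALIDATE:P1(v=16,ok=F), TRANSFORM:-, EMIT:-] out:-; in:P2
Tick 3: [PARSE:-, VALIDATE:P2(v=12,ok=F), TRANSFORM:P1(v=0,ok=F), EMIT:-] out:-; in:-
Tick 4: [PARSE:P3(v=11,ok=F), VALIDATE:-, TRANSFORM:P2(v=0,ok=F), EMIT:P1(v=0,ok=F)] out:-; in:P3
Tick 5: [PARSE:-, VALIDATE:P3(v=11,ok=F), TRANSFORM:-, EMIT:P2(v=0,ok=F)] out:P1(v=0); in:-
Tick 6: [PARSE:-, VALIDATE:-, TRANSFORM:P3(v=0,ok=F), EMIT:-] out:P2(v=0); in:-
Tick 7: [PARSE:-, VALIDATE:-, TRANSFORM:-, EMIT:P3(v=0,ok=F)] out:-; in:-
Tick 8: [PARSE:-, VALIDATE:-, TRANSFORM:-, EMIT:-] out:P3(v=0); in:-
P1: arrives tick 1, valid=False (id=1, id%4=1), emit tick 5, final value 0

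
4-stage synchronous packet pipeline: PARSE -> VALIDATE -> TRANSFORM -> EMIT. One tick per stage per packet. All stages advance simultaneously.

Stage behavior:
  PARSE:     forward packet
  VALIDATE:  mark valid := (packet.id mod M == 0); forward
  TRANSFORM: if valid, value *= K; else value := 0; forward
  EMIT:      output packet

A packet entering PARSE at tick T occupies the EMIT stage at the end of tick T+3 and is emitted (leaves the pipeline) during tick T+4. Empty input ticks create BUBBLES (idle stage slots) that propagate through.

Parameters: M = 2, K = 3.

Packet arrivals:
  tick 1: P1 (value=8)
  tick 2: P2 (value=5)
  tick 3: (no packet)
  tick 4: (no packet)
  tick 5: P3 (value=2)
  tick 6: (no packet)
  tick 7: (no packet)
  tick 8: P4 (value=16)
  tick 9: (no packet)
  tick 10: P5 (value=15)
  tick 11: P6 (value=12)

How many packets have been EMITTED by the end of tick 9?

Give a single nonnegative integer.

Tick 1: [PARSE:P1(v=8,ok=F), VALIDATE:-, TRANSFORM:-, EMIT:-] out:-; in:P1
Tick 2: [PARSE:P2(v=5,ok=F), VALIDATE:P1(v=8,ok=F), TRANSFORM:-, EMIT:-] out:-; in:P2
Tick 3: [PARSE:-, VALIDATE:P2(v=5,ok=T), TRANSFORM:P1(v=0,ok=F), EMIT:-] out:-; in:-
Tick 4: [PARSE:-, VALIDATE:-, TRANSFORM:P2(v=15,ok=T), EMIT:P1(v=0,ok=F)] out:-; in:-
Tick 5: [PARSE:P3(v=2,ok=F), VALIDATE:-, TRANSFORM:-, EMIT:P2(v=15,ok=T)] out:P1(v=0); in:P3
Tick 6: [PARSE:-, VALIDATE:P3(v=2,ok=F), TRANSFORM:-, EMIT:-] out:P2(v=15); in:-
Tick 7: [PARSE:-, VALIDATE:-, TRANSFORM:P3(v=0,ok=F), EMIT:-] out:-; in:-
Tick 8: [PARSE:P4(v=16,ok=F), VALIDATE:-, TRANSFORM:-, EMIT:P3(v=0,ok=F)] out:-; in:P4
Tick 9: [PARSE:-, VALIDATE:P4(v=16,ok=T), TRANSFORM:-, EMIT:-] out:P3(v=0); in:-
Emitted by tick 9: ['P1', 'P2', 'P3']

Answer: 3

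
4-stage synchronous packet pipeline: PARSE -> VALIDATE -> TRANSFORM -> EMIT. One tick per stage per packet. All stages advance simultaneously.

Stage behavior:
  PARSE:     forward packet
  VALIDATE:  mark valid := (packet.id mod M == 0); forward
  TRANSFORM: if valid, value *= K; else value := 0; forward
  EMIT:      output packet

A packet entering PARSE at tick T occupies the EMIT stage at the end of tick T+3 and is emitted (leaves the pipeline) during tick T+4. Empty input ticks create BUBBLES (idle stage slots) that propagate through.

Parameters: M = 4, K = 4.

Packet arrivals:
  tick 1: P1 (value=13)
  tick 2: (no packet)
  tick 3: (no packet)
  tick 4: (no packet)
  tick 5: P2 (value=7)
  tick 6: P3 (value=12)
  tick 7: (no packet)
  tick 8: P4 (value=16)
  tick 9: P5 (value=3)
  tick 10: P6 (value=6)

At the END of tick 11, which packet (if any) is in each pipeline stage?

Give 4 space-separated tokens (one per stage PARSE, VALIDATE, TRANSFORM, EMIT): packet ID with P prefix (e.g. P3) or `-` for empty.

Tick 1: [PARSE:P1(v=13,ok=F), VALIDATE:-, TRANSFORM:-, EMIT:-] out:-; in:P1
Tick 2: [PARSE:-, VALIDATE:P1(v=13,ok=F), TRANSFORM:-, EMIT:-] out:-; in:-
Tick 3: [PARSE:-, VALIDATE:-, TRANSFORM:P1(v=0,ok=F), EMIT:-] out:-; in:-
Tick 4: [PARSE:-, VALIDATE:-, TRANSFORM:-, EMIT:P1(v=0,ok=F)] out:-; in:-
Tick 5: [PARSE:P2(v=7,ok=F), VALIDATE:-, TRANSFORM:-, EMIT:-] out:P1(v=0); in:P2
Tick 6: [PARSE:P3(v=12,ok=F), VALIDATE:P2(v=7,ok=F), TRANSFORM:-, EMIT:-] out:-; in:P3
Tick 7: [PARSE:-, VALIDATE:P3(v=12,ok=F), TRANSFORM:P2(v=0,ok=F), EMIT:-] out:-; in:-
Tick 8: [PARSE:P4(v=16,ok=F), VALIDATE:-, TRANSFORM:P3(v=0,ok=F), EMIT:P2(v=0,ok=F)] out:-; in:P4
Tick 9: [PARSE:P5(v=3,ok=F), VALIDATE:P4(v=16,ok=T), TRANSFORM:-, EMIT:P3(v=0,ok=F)] out:P2(v=0); in:P5
Tick 10: [PARSE:P6(v=6,ok=F), VALIDATE:P5(v=3,ok=F), TRANSFORM:P4(v=64,ok=T), EMIT:-] out:P3(v=0); in:P6
Tick 11: [PARSE:-, VALIDATE:P6(v=6,ok=F), TRANSFORM:P5(v=0,ok=F), EMIT:P4(v=64,ok=T)] out:-; in:-
At end of tick 11: ['-', 'P6', 'P5', 'P4']

Answer: - P6 P5 P4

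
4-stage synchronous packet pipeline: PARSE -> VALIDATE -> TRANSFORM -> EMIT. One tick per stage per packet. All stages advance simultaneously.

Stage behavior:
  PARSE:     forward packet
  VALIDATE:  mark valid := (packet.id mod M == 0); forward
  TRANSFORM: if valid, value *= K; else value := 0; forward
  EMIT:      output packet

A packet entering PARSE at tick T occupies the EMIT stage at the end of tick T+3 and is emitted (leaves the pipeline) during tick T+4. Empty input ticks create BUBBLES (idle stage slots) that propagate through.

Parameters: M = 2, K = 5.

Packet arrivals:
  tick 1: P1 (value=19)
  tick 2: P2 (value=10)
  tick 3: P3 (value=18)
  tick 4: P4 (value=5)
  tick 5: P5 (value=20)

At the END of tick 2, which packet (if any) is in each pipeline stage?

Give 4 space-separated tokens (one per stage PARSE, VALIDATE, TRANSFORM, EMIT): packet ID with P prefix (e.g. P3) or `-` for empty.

Answer: P2 P1 - -

Derivation:
Tick 1: [PARSE:P1(v=19,ok=F), VALIDATE:-, TRANSFORM:-, EMIT:-] out:-; in:P1
Tick 2: [PARSE:P2(v=10,ok=F), VALIDATE:P1(v=19,ok=F), TRANSFORM:-, EMIT:-] out:-; in:P2
At end of tick 2: ['P2', 'P1', '-', '-']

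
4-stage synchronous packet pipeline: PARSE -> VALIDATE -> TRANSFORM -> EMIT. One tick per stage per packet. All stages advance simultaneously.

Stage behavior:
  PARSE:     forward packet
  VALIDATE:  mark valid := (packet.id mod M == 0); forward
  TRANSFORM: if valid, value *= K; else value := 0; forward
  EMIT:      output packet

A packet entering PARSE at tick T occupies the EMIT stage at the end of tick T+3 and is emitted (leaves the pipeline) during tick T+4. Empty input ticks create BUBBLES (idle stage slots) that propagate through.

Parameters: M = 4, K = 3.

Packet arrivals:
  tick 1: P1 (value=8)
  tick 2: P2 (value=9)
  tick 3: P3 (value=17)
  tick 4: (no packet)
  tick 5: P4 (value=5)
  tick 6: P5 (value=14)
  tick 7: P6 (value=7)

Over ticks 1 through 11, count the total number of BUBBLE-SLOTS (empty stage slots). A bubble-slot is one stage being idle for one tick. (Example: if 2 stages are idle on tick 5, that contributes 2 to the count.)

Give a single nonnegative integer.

Tick 1: [PARSE:P1(v=8,ok=F), VALIDATE:-, TRANSFORM:-, EMIT:-] out:-; bubbles=3
Tick 2: [PARSE:P2(v=9,ok=F), VALIDATE:P1(v=8,ok=F), TRANSFORM:-, EMIT:-] out:-; bubbles=2
Tick 3: [PARSE:P3(v=17,ok=F), VALIDATE:P2(v=9,ok=F), TRANSFORM:P1(v=0,ok=F), EMIT:-] out:-; bubbles=1
Tick 4: [PARSE:-, VALIDATE:P3(v=17,ok=F), TRANSFORM:P2(v=0,ok=F), EMIT:P1(v=0,ok=F)] out:-; bubbles=1
Tick 5: [PARSE:P4(v=5,ok=F), VALIDATE:-, TRANSFORM:P3(v=0,ok=F), EMIT:P2(v=0,ok=F)] out:P1(v=0); bubbles=1
Tick 6: [PARSE:P5(v=14,ok=F), VALIDATE:P4(v=5,ok=T), TRANSFORM:-, EMIT:P3(v=0,ok=F)] out:P2(v=0); bubbles=1
Tick 7: [PARSE:P6(v=7,ok=F), VALIDATE:P5(v=14,ok=F), TRANSFORM:P4(v=15,ok=T), EMIT:-] out:P3(v=0); bubbles=1
Tick 8: [PARSE:-, VALIDATE:P6(v=7,ok=F), TRANSFORM:P5(v=0,ok=F), EMIT:P4(v=15,ok=T)] out:-; bubbles=1
Tick 9: [PARSE:-, VALIDATE:-, TRANSFORM:P6(v=0,ok=F), EMIT:P5(v=0,ok=F)] out:P4(v=15); bubbles=2
Tick 10: [PARSE:-, VALIDATE:-, TRANSFORM:-, EMIT:P6(v=0,ok=F)] out:P5(v=0); bubbles=3
Tick 11: [PARSE:-, VALIDATE:-, TRANSFORM:-, EMIT:-] out:P6(v=0); bubbles=4
Total bubble-slots: 20

Answer: 20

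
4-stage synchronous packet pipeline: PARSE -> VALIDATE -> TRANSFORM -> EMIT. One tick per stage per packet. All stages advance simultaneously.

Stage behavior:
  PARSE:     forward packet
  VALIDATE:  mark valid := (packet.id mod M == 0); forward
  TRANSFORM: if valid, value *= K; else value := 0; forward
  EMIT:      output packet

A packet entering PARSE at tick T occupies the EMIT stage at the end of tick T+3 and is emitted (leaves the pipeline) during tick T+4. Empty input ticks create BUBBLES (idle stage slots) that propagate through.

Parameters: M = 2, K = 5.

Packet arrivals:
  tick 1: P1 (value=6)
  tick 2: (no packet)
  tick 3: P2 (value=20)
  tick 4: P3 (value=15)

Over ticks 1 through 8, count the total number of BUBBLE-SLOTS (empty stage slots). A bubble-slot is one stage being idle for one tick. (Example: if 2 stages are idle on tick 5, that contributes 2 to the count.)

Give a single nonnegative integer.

Answer: 20

Derivation:
Tick 1: [PARSE:P1(v=6,ok=F), VALIDATE:-, TRANSFORM:-, EMIT:-] out:-; bubbles=3
Tick 2: [PARSE:-, VALIDATE:P1(v=6,ok=F), TRANSFORM:-, EMIT:-] out:-; bubbles=3
Tick 3: [PARSE:P2(v=20,ok=F), VALIDATE:-, TRANSFORM:P1(v=0,ok=F), EMIT:-] out:-; bubbles=2
Tick 4: [PARSE:P3(v=15,ok=F), VALIDATE:P2(v=20,ok=T), TRANSFORM:-, EMIT:P1(v=0,ok=F)] out:-; bubbles=1
Tick 5: [PARSE:-, VALIDATE:P3(v=15,ok=F), TRANSFORM:P2(v=100,ok=T), EMIT:-] out:P1(v=0); bubbles=2
Tick 6: [PARSE:-, VALIDATE:-, TRANSFORM:P3(v=0,ok=F), EMIT:P2(v=100,ok=T)] out:-; bubbles=2
Tick 7: [PARSE:-, VALIDATE:-, TRANSFORM:-, EMIT:P3(v=0,ok=F)] out:P2(v=100); bubbles=3
Tick 8: [PARSE:-, VALIDATE:-, TRANSFORM:-, EMIT:-] out:P3(v=0); bubbles=4
Total bubble-slots: 20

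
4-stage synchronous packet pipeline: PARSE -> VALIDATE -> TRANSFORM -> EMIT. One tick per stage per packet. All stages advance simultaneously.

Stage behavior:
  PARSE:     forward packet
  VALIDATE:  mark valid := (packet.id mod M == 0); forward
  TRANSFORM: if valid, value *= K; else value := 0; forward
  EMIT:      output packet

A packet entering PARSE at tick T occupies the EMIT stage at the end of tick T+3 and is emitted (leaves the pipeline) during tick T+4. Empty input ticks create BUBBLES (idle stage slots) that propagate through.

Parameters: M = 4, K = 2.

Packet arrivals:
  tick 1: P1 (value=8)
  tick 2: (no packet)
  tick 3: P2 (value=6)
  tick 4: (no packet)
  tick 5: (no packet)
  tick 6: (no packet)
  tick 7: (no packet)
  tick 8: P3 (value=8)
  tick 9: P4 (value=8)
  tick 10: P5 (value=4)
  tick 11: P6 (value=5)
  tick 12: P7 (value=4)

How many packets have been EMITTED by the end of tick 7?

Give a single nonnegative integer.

Answer: 2

Derivation:
Tick 1: [PARSE:P1(v=8,ok=F), VALIDATE:-, TRANSFORM:-, EMIT:-] out:-; in:P1
Tick 2: [PARSE:-, VALIDATE:P1(v=8,ok=F), TRANSFORM:-, EMIT:-] out:-; in:-
Tick 3: [PARSE:P2(v=6,ok=F), VALIDATE:-, TRANSFORM:P1(v=0,ok=F), EMIT:-] out:-; in:P2
Tick 4: [PARSE:-, VALIDATE:P2(v=6,ok=F), TRANSFORM:-, EMIT:P1(v=0,ok=F)] out:-; in:-
Tick 5: [PARSE:-, VALIDATE:-, TRANSFORM:P2(v=0,ok=F), EMIT:-] out:P1(v=0); in:-
Tick 6: [PARSE:-, VALIDATE:-, TRANSFORM:-, EMIT:P2(v=0,ok=F)] out:-; in:-
Tick 7: [PARSE:-, VALIDATE:-, TRANSFORM:-, EMIT:-] out:P2(v=0); in:-
Emitted by tick 7: ['P1', 'P2']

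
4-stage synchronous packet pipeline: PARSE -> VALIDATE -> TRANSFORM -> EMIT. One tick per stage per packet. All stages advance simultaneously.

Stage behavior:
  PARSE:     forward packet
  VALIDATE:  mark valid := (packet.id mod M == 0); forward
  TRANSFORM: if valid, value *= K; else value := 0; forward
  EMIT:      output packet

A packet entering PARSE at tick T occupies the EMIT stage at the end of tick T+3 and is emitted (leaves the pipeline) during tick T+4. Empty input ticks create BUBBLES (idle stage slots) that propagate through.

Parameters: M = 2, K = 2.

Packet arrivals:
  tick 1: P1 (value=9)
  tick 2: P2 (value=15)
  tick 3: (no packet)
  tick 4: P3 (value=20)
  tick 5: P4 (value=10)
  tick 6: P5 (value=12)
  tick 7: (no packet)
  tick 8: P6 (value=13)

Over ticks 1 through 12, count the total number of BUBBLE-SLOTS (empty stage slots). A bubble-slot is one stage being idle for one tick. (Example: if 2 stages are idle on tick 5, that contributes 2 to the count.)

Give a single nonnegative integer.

Tick 1: [PARSE:P1(v=9,ok=F), VALIDATE:-, TRANSFORM:-, EMIT:-] out:-; bubbles=3
Tick 2: [PARSE:P2(v=15,ok=F), VALIDATE:P1(v=9,ok=F), TRANSFORM:-, EMIT:-] out:-; bubbles=2
Tick 3: [PARSE:-, VALIDATE:P2(v=15,ok=T), TRANSFORM:P1(v=0,ok=F), EMIT:-] out:-; bubbles=2
Tick 4: [PARSE:P3(v=20,ok=F), VALIDATE:-, TRANSFORM:P2(v=30,ok=T), EMIT:P1(v=0,ok=F)] out:-; bubbles=1
Tick 5: [PARSE:P4(v=10,ok=F), VALIDATE:P3(v=20,ok=F), TRANSFORM:-, EMIT:P2(v=30,ok=T)] out:P1(v=0); bubbles=1
Tick 6: [PARSE:P5(v=12,ok=F), VALIDATE:P4(v=10,ok=T), TRANSFORM:P3(v=0,ok=F), EMIT:-] out:P2(v=30); bubbles=1
Tick 7: [PARSE:-, VALIDATE:P5(v=12,ok=F), TRANSFORM:P4(v=20,ok=T), EMIT:P3(v=0,ok=F)] out:-; bubbles=1
Tick 8: [PARSE:P6(v=13,ok=F), VALIDATE:-, TRANSFORM:P5(v=0,ok=F), EMIT:P4(v=20,ok=T)] out:P3(v=0); bubbles=1
Tick 9: [PARSE:-, VALIDATE:P6(v=13,ok=T), TRANSFORM:-, EMIT:P5(v=0,ok=F)] out:P4(v=20); bubbles=2
Tick 10: [PARSE:-, VALIDATE:-, TRANSFORM:P6(v=26,ok=T), EMIT:-] out:P5(v=0); bubbles=3
Tick 11: [PARSE:-, VALIDATE:-, TRANSFORM:-, EMIT:P6(v=26,ok=T)] out:-; bubbles=3
Tick 12: [PARSE:-, VALIDATE:-, TRANSFORM:-, EMIT:-] out:P6(v=26); bubbles=4
Total bubble-slots: 24

Answer: 24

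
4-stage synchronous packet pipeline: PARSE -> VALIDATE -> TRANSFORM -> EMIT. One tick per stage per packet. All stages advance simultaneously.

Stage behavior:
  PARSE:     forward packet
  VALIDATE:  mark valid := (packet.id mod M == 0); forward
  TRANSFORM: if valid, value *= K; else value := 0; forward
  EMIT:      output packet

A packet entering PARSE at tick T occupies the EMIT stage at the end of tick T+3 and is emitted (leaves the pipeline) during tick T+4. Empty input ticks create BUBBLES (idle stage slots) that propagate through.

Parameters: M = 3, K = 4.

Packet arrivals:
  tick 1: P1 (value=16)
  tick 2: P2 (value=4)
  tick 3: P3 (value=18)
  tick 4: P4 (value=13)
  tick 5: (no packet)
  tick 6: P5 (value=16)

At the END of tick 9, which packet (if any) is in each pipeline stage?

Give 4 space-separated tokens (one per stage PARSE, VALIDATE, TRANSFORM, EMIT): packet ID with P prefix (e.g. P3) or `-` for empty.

Tick 1: [PARSE:P1(v=16,ok=F), VALIDATE:-, TRANSFORM:-, EMIT:-] out:-; in:P1
Tick 2: [PARSE:P2(v=4,ok=F), VALIDATE:P1(v=16,ok=F), TRANSFORM:-, EMIT:-] out:-; in:P2
Tick 3: [PARSE:P3(v=18,ok=F), VALIDATE:P2(v=4,ok=F), TRANSFORM:P1(v=0,ok=F), EMIT:-] out:-; in:P3
Tick 4: [PARSE:P4(v=13,ok=F), VALIDATE:P3(v=18,ok=T), TRANSFORM:P2(v=0,ok=F), EMIT:P1(v=0,ok=F)] out:-; in:P4
Tick 5: [PARSE:-, VALIDATE:P4(v=13,ok=F), TRANSFORM:P3(v=72,ok=T), EMIT:P2(v=0,ok=F)] out:P1(v=0); in:-
Tick 6: [PARSE:P5(v=16,ok=F), VALIDATE:-, TRANSFORM:P4(v=0,ok=F), EMIT:P3(v=72,ok=T)] out:P2(v=0); in:P5
Tick 7: [PARSE:-, VALIDATE:P5(v=16,ok=F), TRANSFORM:-, EMIT:P4(v=0,ok=F)] out:P3(v=72); in:-
Tick 8: [PARSE:-, VALIDATE:-, TRANSFORM:P5(v=0,ok=F), EMIT:-] out:P4(v=0); in:-
Tick 9: [PARSE:-, VALIDATE:-, TRANSFORM:-, EMIT:P5(v=0,ok=F)] out:-; in:-
At end of tick 9: ['-', '-', '-', 'P5']

Answer: - - - P5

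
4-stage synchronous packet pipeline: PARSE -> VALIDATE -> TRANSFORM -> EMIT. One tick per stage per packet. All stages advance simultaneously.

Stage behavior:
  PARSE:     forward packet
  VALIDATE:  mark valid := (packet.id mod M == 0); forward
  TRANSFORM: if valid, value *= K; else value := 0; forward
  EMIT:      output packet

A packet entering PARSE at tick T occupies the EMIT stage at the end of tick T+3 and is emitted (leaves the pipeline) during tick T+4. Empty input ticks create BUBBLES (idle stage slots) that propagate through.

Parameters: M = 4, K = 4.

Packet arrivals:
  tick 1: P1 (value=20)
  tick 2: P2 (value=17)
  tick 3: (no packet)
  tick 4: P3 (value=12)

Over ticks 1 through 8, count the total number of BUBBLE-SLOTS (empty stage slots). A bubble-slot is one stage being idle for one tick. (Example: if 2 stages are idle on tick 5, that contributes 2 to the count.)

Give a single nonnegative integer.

Tick 1: [PARSE:P1(v=20,ok=F), VALIDATE:-, TRANSFORM:-, EMIT:-] out:-; bubbles=3
Tick 2: [PARSE:P2(v=17,ok=F), VALIDATE:P1(v=20,ok=F), TRANSFORM:-, EMIT:-] out:-; bubbles=2
Tick 3: [PARSE:-, VALIDATE:P2(v=17,ok=F), TRANSFORM:P1(v=0,ok=F), EMIT:-] out:-; bubbles=2
Tick 4: [PARSE:P3(v=12,ok=F), VALIDATE:-, TRANSFORM:P2(v=0,ok=F), EMIT:P1(v=0,ok=F)] out:-; bubbles=1
Tick 5: [PARSE:-, VALIDATE:P3(v=12,ok=F), TRANSFORM:-, EMIT:P2(v=0,ok=F)] out:P1(v=0); bubbles=2
Tick 6: [PARSE:-, VALIDATE:-, TRANSFORM:P3(v=0,ok=F), EMIT:-] out:P2(v=0); bubbles=3
Tick 7: [PARSE:-, VALIDATE:-, TRANSFORM:-, EMIT:P3(v=0,ok=F)] out:-; bubbles=3
Tick 8: [PARSE:-, VALIDATE:-, TRANSFORM:-, EMIT:-] out:P3(v=0); bubbles=4
Total bubble-slots: 20

Answer: 20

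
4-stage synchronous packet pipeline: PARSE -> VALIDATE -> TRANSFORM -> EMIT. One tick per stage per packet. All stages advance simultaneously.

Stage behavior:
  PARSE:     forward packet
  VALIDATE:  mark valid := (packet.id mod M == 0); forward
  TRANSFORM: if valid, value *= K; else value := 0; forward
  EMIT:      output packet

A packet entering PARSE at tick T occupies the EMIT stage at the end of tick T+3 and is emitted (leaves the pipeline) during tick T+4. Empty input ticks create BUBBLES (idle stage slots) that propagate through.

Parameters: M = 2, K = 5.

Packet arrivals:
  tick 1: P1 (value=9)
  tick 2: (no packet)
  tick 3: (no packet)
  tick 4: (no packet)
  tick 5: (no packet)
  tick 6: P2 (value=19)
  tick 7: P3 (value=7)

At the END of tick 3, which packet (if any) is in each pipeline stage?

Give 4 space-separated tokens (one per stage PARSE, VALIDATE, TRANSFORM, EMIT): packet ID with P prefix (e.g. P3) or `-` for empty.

Tick 1: [PARSE:P1(v=9,ok=F), VALIDATE:-, TRANSFORM:-, EMIT:-] out:-; in:P1
Tick 2: [PARSE:-, VALIDATE:P1(v=9,ok=F), TRANSFORM:-, EMIT:-] out:-; in:-
Tick 3: [PARSE:-, VALIDATE:-, TRANSFORM:P1(v=0,ok=F), EMIT:-] out:-; in:-
At end of tick 3: ['-', '-', 'P1', '-']

Answer: - - P1 -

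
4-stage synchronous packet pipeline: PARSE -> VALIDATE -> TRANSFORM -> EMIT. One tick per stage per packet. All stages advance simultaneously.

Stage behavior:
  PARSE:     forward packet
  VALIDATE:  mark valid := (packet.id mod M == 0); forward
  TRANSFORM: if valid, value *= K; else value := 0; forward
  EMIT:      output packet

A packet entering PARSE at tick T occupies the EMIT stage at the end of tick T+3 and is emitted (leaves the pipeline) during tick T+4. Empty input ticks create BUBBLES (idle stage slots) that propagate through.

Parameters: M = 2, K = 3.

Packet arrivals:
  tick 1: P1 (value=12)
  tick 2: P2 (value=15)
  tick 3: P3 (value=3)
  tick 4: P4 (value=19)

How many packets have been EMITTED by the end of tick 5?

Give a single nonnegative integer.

Tick 1: [PARSE:P1(v=12,ok=F), VALIDATE:-, TRANSFORM:-, EMIT:-] out:-; in:P1
Tick 2: [PARSE:P2(v=15,ok=F), VALIDATE:P1(v=12,ok=F), TRANSFORM:-, EMIT:-] out:-; in:P2
Tick 3: [PARSE:P3(v=3,ok=F), VALIDATE:P2(v=15,ok=T), TRANSFORM:P1(v=0,ok=F), EMIT:-] out:-; in:P3
Tick 4: [PARSE:P4(v=19,ok=F), VALIDATE:P3(v=3,ok=F), TRANSFORM:P2(v=45,ok=T), EMIT:P1(v=0,ok=F)] out:-; in:P4
Tick 5: [PARSE:-, VALIDATE:P4(v=19,ok=T), TRANSFORM:P3(v=0,ok=F), EMIT:P2(v=45,ok=T)] out:P1(v=0); in:-
Emitted by tick 5: ['P1']

Answer: 1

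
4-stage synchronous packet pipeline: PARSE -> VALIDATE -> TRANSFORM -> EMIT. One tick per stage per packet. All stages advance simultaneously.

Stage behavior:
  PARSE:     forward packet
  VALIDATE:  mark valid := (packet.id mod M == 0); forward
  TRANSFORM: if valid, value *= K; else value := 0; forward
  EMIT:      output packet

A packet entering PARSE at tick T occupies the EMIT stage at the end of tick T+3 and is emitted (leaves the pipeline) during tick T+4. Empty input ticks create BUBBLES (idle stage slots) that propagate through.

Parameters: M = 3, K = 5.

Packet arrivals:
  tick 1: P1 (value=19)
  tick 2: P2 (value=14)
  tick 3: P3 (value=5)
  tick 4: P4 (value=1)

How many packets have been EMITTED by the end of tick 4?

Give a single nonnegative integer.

Answer: 0

Derivation:
Tick 1: [PARSE:P1(v=19,ok=F), VALIDATE:-, TRANSFORM:-, EMIT:-] out:-; in:P1
Tick 2: [PARSE:P2(v=14,ok=F), VALIDATE:P1(v=19,ok=F), TRANSFORM:-, EMIT:-] out:-; in:P2
Tick 3: [PARSE:P3(v=5,ok=F), VALIDATE:P2(v=14,ok=F), TRANSFORM:P1(v=0,ok=F), EMIT:-] out:-; in:P3
Tick 4: [PARSE:P4(v=1,ok=F), VALIDATE:P3(v=5,ok=T), TRANSFORM:P2(v=0,ok=F), EMIT:P1(v=0,ok=F)] out:-; in:P4
Emitted by tick 4: []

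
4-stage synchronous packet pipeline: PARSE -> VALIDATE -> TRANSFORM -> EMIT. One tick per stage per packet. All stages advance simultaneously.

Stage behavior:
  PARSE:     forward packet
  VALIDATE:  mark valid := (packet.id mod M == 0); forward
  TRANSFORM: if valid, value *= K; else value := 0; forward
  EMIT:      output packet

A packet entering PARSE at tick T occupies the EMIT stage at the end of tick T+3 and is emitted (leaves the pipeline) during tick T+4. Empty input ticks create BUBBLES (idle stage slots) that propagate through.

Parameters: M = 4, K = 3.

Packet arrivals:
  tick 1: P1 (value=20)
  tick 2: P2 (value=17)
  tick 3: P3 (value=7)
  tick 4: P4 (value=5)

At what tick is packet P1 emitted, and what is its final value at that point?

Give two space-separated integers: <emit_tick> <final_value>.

Answer: 5 0

Derivation:
Tick 1: [PARSE:P1(v=20,ok=F), VALIDATE:-, TRANSFORM:-, EMIT:-] out:-; in:P1
Tick 2: [PARSE:P2(v=17,ok=F), VALIDATE:P1(v=20,ok=F), TRANSFORM:-, EMIT:-] out:-; in:P2
Tick 3: [PARSE:P3(v=7,ok=F), VALIDATE:P2(v=17,ok=F), TRANSFORM:P1(v=0,ok=F), EMIT:-] out:-; in:P3
Tick 4: [PARSE:P4(v=5,ok=F), VALIDATE:P3(v=7,ok=F), TRANSFORM:P2(v=0,ok=F), EMIT:P1(v=0,ok=F)] out:-; in:P4
Tick 5: [PARSE:-, VALIDATE:P4(v=5,ok=T), TRANSFORM:P3(v=0,ok=F), EMIT:P2(v=0,ok=F)] out:P1(v=0); in:-
Tick 6: [PARSE:-, VALIDATE:-, TRANSFORM:P4(v=15,ok=T), EMIT:P3(v=0,ok=F)] out:P2(v=0); in:-
Tick 7: [PARSE:-, VALIDATE:-, TRANSFORM:-, EMIT:P4(v=15,ok=T)] out:P3(v=0); in:-
Tick 8: [PARSE:-, VALIDATE:-, TRANSFORM:-, EMIT:-] out:P4(v=15); in:-
P1: arrives tick 1, valid=False (id=1, id%4=1), emit tick 5, final value 0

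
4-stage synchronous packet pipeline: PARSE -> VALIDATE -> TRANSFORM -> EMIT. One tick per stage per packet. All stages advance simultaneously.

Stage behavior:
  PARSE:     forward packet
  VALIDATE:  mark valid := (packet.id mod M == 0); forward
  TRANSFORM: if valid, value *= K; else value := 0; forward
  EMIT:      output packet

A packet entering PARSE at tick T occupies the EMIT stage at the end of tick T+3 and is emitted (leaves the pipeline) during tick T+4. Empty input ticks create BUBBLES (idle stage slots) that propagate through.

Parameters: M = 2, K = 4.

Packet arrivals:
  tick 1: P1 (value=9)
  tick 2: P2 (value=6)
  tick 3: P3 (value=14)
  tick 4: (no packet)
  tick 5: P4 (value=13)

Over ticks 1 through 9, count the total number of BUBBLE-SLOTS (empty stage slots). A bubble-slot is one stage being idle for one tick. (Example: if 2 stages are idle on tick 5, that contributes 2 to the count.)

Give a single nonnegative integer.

Tick 1: [PARSE:P1(v=9,ok=F), VALIDATE:-, TRANSFORM:-, EMIT:-] out:-; bubbles=3
Tick 2: [PARSE:P2(v=6,ok=F), VALIDATE:P1(v=9,ok=F), TRANSFORM:-, EMIT:-] out:-; bubbles=2
Tick 3: [PARSE:P3(v=14,ok=F), VALIDATE:P2(v=6,ok=T), TRANSFORM:P1(v=0,ok=F), EMIT:-] out:-; bubbles=1
Tick 4: [PARSE:-, VALIDATE:P3(v=14,ok=F), TRANSFORM:P2(v=24,ok=T), EMIT:P1(v=0,ok=F)] out:-; bubbles=1
Tick 5: [PARSE:P4(v=13,ok=F), VALIDATE:-, TRANSFORM:P3(v=0,ok=F), EMIT:P2(v=24,ok=T)] out:P1(v=0); bubbles=1
Tick 6: [PARSE:-, VALIDATE:P4(v=13,ok=T), TRANSFORM:-, EMIT:P3(v=0,ok=F)] out:P2(v=24); bubbles=2
Tick 7: [PARSE:-, VALIDATE:-, TRANSFORM:P4(v=52,ok=T), EMIT:-] out:P3(v=0); bubbles=3
Tick 8: [PARSE:-, VALIDATE:-, TRANSFORM:-, EMIT:P4(v=52,ok=T)] out:-; bubbles=3
Tick 9: [PARSE:-, VALIDATE:-, TRANSFORM:-, EMIT:-] out:P4(v=52); bubbles=4
Total bubble-slots: 20

Answer: 20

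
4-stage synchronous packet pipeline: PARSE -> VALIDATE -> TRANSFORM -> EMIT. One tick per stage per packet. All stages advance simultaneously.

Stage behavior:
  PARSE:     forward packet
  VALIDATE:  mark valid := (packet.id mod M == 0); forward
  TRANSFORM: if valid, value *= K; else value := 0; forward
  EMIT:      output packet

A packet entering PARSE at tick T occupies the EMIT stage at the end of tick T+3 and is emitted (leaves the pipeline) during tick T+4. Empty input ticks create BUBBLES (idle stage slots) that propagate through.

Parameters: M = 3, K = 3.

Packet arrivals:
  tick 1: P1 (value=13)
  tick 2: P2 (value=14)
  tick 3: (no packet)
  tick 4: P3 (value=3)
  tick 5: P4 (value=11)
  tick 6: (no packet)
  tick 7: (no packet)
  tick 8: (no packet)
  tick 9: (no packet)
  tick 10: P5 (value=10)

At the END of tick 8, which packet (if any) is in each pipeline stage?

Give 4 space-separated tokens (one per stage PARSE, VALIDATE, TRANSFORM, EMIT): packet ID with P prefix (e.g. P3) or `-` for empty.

Answer: - - - P4

Derivation:
Tick 1: [PARSE:P1(v=13,ok=F), VALIDATE:-, TRANSFORM:-, EMIT:-] out:-; in:P1
Tick 2: [PARSE:P2(v=14,ok=F), VALIDATE:P1(v=13,ok=F), TRANSFORM:-, EMIT:-] out:-; in:P2
Tick 3: [PARSE:-, VALIDATE:P2(v=14,ok=F), TRANSFORM:P1(v=0,ok=F), EMIT:-] out:-; in:-
Tick 4: [PARSE:P3(v=3,ok=F), VALIDATE:-, TRANSFORM:P2(v=0,ok=F), EMIT:P1(v=0,ok=F)] out:-; in:P3
Tick 5: [PARSE:P4(v=11,ok=F), VALIDATE:P3(v=3,ok=T), TRANSFORM:-, EMIT:P2(v=0,ok=F)] out:P1(v=0); in:P4
Tick 6: [PARSE:-, VALIDATE:P4(v=11,ok=F), TRANSFORM:P3(v=9,ok=T), EMIT:-] out:P2(v=0); in:-
Tick 7: [PARSE:-, VALIDATE:-, TRANSFORM:P4(v=0,ok=F), EMIT:P3(v=9,ok=T)] out:-; in:-
Tick 8: [PARSE:-, VALIDATE:-, TRANSFORM:-, EMIT:P4(v=0,ok=F)] out:P3(v=9); in:-
At end of tick 8: ['-', '-', '-', 'P4']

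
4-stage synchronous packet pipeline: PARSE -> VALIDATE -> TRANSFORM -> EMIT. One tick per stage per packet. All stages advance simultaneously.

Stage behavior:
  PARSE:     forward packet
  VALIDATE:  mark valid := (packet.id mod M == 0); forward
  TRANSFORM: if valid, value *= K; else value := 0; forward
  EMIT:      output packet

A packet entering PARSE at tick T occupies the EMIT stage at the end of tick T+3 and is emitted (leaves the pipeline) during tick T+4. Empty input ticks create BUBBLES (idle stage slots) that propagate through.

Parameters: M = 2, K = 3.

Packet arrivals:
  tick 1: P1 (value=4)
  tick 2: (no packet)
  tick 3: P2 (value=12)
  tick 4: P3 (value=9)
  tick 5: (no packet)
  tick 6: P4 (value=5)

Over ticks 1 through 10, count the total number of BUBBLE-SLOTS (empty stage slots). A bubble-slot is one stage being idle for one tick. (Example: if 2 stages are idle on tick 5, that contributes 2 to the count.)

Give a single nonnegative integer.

Tick 1: [PARSE:P1(v=4,ok=F), VALIDATE:-, TRANSFORM:-, EMIT:-] out:-; bubbles=3
Tick 2: [PARSE:-, VALIDATE:P1(v=4,ok=F), TRANSFORM:-, EMIT:-] out:-; bubbles=3
Tick 3: [PARSE:P2(v=12,ok=F), VALIDATE:-, TRANSFORM:P1(v=0,ok=F), EMIT:-] out:-; bubbles=2
Tick 4: [PARSE:P3(v=9,ok=F), VALIDATE:P2(v=12,ok=T), TRANSFORM:-, EMIT:P1(v=0,ok=F)] out:-; bubbles=1
Tick 5: [PARSE:-, VALIDATE:P3(v=9,ok=F), TRANSFORM:P2(v=36,ok=T), EMIT:-] out:P1(v=0); bubbles=2
Tick 6: [PARSE:P4(v=5,ok=F), VALIDATE:-, TRANSFORM:P3(v=0,ok=F), EMIT:P2(v=36,ok=T)] out:-; bubbles=1
Tick 7: [PARSE:-, VALIDATE:P4(v=5,ok=T), TRANSFORM:-, EMIT:P3(v=0,ok=F)] out:P2(v=36); bubbles=2
Tick 8: [PARSE:-, VALIDATE:-, TRANSFORM:P4(v=15,ok=T), EMIT:-] out:P3(v=0); bubbles=3
Tick 9: [PARSE:-, VALIDATE:-, TRANSFORM:-, EMIT:P4(v=15,ok=T)] out:-; bubbles=3
Tick 10: [PARSE:-, VALIDATE:-, TRANSFORM:-, EMIT:-] out:P4(v=15); bubbles=4
Total bubble-slots: 24

Answer: 24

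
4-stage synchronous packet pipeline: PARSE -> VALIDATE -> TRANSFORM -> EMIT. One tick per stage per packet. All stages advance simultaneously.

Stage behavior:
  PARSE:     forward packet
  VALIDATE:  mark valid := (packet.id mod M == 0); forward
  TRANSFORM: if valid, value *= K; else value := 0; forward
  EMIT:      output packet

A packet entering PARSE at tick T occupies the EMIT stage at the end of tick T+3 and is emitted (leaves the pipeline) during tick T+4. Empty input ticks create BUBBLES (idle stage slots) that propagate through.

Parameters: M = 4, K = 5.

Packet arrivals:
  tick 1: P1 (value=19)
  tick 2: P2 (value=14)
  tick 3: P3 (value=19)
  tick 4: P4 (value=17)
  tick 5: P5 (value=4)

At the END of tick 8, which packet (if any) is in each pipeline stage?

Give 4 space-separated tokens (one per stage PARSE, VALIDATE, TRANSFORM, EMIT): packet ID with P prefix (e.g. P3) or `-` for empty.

Tick 1: [PARSE:P1(v=19,ok=F), VALIDATE:-, TRANSFORM:-, EMIT:-] out:-; in:P1
Tick 2: [PARSE:P2(v=14,ok=F), VALIDATE:P1(v=19,ok=F), TRANSFORM:-, EMIT:-] out:-; in:P2
Tick 3: [PARSE:P3(v=19,ok=F), VALIDATE:P2(v=14,ok=F), TRANSFORM:P1(v=0,ok=F), EMIT:-] out:-; in:P3
Tick 4: [PARSE:P4(v=17,ok=F), VALIDATE:P3(v=19,ok=F), TRANSFORM:P2(v=0,ok=F), EMIT:P1(v=0,ok=F)] out:-; in:P4
Tick 5: [PARSE:P5(v=4,ok=F), VALIDATE:P4(v=17,ok=T), TRANSFORM:P3(v=0,ok=F), EMIT:P2(v=0,ok=F)] out:P1(v=0); in:P5
Tick 6: [PARSE:-, VALIDATE:P5(v=4,ok=F), TRANSFORM:P4(v=85,ok=T), EMIT:P3(v=0,ok=F)] out:P2(v=0); in:-
Tick 7: [PARSE:-, VALIDATE:-, TRANSFORM:P5(v=0,ok=F), EMIT:P4(v=85,ok=T)] out:P3(v=0); in:-
Tick 8: [PARSE:-, VALIDATE:-, TRANSFORM:-, EMIT:P5(v=0,ok=F)] out:P4(v=85); in:-
At end of tick 8: ['-', '-', '-', 'P5']

Answer: - - - P5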